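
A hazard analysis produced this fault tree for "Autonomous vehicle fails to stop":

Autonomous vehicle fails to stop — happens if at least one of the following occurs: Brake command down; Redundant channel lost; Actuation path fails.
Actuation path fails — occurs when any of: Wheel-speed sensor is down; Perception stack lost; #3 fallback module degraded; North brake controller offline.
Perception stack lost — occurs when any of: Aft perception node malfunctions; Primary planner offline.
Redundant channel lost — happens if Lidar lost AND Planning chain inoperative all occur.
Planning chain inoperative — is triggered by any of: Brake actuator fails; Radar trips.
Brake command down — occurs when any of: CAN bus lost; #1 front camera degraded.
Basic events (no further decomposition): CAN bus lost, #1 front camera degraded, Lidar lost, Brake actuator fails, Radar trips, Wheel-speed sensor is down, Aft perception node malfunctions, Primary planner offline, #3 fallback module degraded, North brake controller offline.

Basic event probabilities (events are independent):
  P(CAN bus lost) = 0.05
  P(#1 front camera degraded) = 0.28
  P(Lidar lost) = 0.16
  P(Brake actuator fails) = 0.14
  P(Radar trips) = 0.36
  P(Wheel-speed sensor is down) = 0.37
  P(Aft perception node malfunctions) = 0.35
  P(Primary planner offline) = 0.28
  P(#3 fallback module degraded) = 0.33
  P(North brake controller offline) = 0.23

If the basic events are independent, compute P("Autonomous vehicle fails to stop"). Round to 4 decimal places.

0.9034

P(Brake command down) [OR] = 1 − (1−0.05) × (1−0.28) = 0.316000
P(Planning chain inoperative) [OR] = 1 − (1−0.14) × (1−0.36) = 0.449600
P(Redundant channel lost) [AND] = 0.16 × 0.449600 = 0.071936
P(Perception stack lost) [OR] = 1 − (1−0.35) × (1−0.28) = 0.532000
P(Actuation path fails) [OR] = 1 − (1−0.37) × (1−0.532000) × (1−0.33) × (1−0.23) = 0.847892
P(Autonomous vehicle fails to stop) [OR] = 1 − (1−0.316000) × (1−0.071936) × (1−0.847892) = 0.903442
Rounded to 4 decimal places: P(Autonomous vehicle fails to stop) ≈ 0.9034.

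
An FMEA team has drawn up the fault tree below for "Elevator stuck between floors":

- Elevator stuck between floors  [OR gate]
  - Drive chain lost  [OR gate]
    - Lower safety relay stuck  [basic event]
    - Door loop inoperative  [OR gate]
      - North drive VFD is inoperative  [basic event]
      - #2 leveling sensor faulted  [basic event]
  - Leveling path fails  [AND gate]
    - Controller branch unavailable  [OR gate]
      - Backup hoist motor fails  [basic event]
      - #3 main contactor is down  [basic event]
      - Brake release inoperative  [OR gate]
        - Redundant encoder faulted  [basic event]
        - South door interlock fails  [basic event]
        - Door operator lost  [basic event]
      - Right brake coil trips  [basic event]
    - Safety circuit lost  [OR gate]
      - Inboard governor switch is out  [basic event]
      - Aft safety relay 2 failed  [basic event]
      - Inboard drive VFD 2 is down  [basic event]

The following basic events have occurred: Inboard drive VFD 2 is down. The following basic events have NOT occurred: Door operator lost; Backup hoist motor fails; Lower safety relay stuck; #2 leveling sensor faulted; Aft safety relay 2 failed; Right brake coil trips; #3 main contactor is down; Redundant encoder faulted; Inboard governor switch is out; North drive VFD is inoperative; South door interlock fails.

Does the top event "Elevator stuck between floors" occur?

No

Door loop inoperative [OR]: North drive VFD is inoperative=not, #2 leveling sensor faulted=not → no input occurs → does not occur.
Drive chain lost [OR]: Lower safety relay stuck=not, Door loop inoperative=not → no input occurs → does not occur.
Brake release inoperative [OR]: Redundant encoder faulted=not, South door interlock fails=not, Door operator lost=not → no input occurs → does not occur.
Controller branch unavailable [OR]: Backup hoist motor fails=not, #3 main contactor is down=not, Brake release inoperative=not, Right brake coil trips=not → no input occurs → does not occur.
Safety circuit lost [OR]: Inboard governor switch is out=not, Aft safety relay 2 failed=not, Inboard drive VFD 2 is down=occurs → at least one input occurs → occurs.
Leveling path fails [AND]: Controller branch unavailable=not, Safety circuit lost=occurs → not all inputs occur → does not occur.
Elevator stuck between floors [OR]: Drive chain lost=not, Leveling path fails=not → no input occurs → does not occur.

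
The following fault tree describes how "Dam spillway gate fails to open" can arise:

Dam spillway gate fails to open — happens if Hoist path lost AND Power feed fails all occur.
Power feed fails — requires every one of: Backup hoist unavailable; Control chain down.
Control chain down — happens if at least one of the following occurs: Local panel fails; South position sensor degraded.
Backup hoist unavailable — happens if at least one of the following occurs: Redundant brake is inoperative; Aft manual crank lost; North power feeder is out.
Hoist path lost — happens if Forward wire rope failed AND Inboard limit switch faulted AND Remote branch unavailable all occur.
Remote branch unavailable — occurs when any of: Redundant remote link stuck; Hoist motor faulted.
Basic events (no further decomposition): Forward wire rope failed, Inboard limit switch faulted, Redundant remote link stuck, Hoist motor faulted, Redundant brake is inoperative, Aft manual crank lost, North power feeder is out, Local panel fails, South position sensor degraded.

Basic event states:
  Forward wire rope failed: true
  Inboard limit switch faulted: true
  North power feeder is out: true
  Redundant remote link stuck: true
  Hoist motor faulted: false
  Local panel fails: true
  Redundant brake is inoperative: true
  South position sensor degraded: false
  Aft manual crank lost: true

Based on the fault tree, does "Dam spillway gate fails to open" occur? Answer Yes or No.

Remote branch unavailable [OR]: Redundant remote link stuck=occurs, Hoist motor faulted=not → at least one input occurs → occurs.
Hoist path lost [AND]: Forward wire rope failed=occurs, Inboard limit switch faulted=occurs, Remote branch unavailable=occurs → all inputs occur → occurs.
Backup hoist unavailable [OR]: Redundant brake is inoperative=occurs, Aft manual crank lost=occurs, North power feeder is out=occurs → at least one input occurs → occurs.
Control chain down [OR]: Local panel fails=occurs, South position sensor degraded=not → at least one input occurs → occurs.
Power feed fails [AND]: Backup hoist unavailable=occurs, Control chain down=occurs → all inputs occur → occurs.
Dam spillway gate fails to open [AND]: Hoist path lost=occurs, Power feed fails=occurs → all inputs occur → occurs.

Yes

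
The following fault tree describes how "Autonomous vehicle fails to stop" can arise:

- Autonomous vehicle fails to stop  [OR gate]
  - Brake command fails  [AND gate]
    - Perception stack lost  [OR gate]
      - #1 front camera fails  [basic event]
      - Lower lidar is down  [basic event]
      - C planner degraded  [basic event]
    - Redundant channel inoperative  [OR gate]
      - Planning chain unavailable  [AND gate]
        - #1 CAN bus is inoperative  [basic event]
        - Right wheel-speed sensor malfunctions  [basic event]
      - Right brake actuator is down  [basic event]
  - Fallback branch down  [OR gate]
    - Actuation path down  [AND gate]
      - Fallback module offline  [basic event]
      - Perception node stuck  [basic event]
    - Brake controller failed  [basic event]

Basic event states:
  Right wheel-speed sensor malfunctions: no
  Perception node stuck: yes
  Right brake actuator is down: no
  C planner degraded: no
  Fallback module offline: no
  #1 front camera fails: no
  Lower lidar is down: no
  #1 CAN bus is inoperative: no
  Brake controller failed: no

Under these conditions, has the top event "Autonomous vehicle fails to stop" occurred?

No

Perception stack lost [OR]: #1 front camera fails=not, Lower lidar is down=not, C planner degraded=not → no input occurs → does not occur.
Planning chain unavailable [AND]: #1 CAN bus is inoperative=not, Right wheel-speed sensor malfunctions=not → not all inputs occur → does not occur.
Redundant channel inoperative [OR]: Planning chain unavailable=not, Right brake actuator is down=not → no input occurs → does not occur.
Brake command fails [AND]: Perception stack lost=not, Redundant channel inoperative=not → not all inputs occur → does not occur.
Actuation path down [AND]: Fallback module offline=not, Perception node stuck=occurs → not all inputs occur → does not occur.
Fallback branch down [OR]: Actuation path down=not, Brake controller failed=not → no input occurs → does not occur.
Autonomous vehicle fails to stop [OR]: Brake command fails=not, Fallback branch down=not → no input occurs → does not occur.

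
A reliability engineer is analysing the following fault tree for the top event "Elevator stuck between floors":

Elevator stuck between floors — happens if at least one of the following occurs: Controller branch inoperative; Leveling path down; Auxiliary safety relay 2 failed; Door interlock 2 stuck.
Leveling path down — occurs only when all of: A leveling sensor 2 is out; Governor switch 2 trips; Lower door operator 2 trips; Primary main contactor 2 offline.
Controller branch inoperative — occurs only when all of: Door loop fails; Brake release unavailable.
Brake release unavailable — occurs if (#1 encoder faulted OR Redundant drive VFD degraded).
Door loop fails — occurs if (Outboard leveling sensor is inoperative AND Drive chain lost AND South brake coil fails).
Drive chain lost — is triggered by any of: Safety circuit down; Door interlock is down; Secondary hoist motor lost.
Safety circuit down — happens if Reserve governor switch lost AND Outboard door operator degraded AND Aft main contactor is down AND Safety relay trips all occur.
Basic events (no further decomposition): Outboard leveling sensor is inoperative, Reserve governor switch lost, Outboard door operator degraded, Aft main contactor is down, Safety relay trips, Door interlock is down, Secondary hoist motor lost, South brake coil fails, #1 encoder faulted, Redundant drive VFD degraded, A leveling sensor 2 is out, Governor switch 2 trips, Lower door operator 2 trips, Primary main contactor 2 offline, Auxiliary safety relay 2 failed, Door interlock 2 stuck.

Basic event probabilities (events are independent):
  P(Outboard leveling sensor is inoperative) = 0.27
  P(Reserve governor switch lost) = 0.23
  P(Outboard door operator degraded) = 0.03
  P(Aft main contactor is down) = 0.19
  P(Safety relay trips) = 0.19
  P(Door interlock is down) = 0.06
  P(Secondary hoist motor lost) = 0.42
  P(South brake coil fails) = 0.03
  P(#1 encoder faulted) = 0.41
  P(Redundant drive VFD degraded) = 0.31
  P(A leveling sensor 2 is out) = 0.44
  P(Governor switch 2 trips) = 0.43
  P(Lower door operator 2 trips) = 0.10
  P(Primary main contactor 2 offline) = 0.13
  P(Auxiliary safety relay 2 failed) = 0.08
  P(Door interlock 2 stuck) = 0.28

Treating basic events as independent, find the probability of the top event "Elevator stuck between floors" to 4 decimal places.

P(Safety circuit down) [AND] = 0.23 × 0.03 × 0.19 × 0.19 = 0.000249
P(Drive chain lost) [OR] = 1 − (1−0.000249) × (1−0.06) × (1−0.42) = 0.454936
P(Door loop fails) [AND] = 0.27 × 0.454936 × 0.03 = 0.003685
P(Brake release unavailable) [OR] = 1 − (1−0.41) × (1−0.31) = 0.592900
P(Controller branch inoperative) [AND] = 0.003685 × 0.592900 = 0.002185
P(Leveling path down) [AND] = 0.44 × 0.43 × 0.10 × 0.13 = 0.002460
P(Elevator stuck between floors) [OR] = 1 − (1−0.002185) × (1−0.002460) × (1−0.08) × (1−0.28) = 0.340673
Rounded to 4 decimal places: P(Elevator stuck between floors) ≈ 0.3407.

0.3407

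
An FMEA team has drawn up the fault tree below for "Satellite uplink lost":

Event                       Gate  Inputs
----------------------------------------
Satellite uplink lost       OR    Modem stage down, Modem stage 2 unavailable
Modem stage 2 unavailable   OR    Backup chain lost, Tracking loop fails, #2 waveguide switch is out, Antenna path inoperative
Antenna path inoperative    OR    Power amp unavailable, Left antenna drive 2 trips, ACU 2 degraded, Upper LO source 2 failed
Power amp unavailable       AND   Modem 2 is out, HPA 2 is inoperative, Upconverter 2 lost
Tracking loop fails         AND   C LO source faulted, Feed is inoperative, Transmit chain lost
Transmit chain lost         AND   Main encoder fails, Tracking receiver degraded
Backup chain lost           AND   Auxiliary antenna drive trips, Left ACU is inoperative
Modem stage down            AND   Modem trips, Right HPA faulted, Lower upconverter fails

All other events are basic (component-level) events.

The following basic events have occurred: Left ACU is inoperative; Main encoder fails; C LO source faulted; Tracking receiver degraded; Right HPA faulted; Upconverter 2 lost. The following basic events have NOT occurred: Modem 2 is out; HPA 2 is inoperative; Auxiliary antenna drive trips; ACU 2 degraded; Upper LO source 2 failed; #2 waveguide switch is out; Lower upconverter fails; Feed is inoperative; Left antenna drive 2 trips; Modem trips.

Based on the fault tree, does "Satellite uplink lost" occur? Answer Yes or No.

No

Modem stage down [AND]: Modem trips=not, Right HPA faulted=occurs, Lower upconverter fails=not → not all inputs occur → does not occur.
Backup chain lost [AND]: Auxiliary antenna drive trips=not, Left ACU is inoperative=occurs → not all inputs occur → does not occur.
Transmit chain lost [AND]: Main encoder fails=occurs, Tracking receiver degraded=occurs → all inputs occur → occurs.
Tracking loop fails [AND]: C LO source faulted=occurs, Feed is inoperative=not, Transmit chain lost=occurs → not all inputs occur → does not occur.
Power amp unavailable [AND]: Modem 2 is out=not, HPA 2 is inoperative=not, Upconverter 2 lost=occurs → not all inputs occur → does not occur.
Antenna path inoperative [OR]: Power amp unavailable=not, Left antenna drive 2 trips=not, ACU 2 degraded=not, Upper LO source 2 failed=not → no input occurs → does not occur.
Modem stage 2 unavailable [OR]: Backup chain lost=not, Tracking loop fails=not, #2 waveguide switch is out=not, Antenna path inoperative=not → no input occurs → does not occur.
Satellite uplink lost [OR]: Modem stage down=not, Modem stage 2 unavailable=not → no input occurs → does not occur.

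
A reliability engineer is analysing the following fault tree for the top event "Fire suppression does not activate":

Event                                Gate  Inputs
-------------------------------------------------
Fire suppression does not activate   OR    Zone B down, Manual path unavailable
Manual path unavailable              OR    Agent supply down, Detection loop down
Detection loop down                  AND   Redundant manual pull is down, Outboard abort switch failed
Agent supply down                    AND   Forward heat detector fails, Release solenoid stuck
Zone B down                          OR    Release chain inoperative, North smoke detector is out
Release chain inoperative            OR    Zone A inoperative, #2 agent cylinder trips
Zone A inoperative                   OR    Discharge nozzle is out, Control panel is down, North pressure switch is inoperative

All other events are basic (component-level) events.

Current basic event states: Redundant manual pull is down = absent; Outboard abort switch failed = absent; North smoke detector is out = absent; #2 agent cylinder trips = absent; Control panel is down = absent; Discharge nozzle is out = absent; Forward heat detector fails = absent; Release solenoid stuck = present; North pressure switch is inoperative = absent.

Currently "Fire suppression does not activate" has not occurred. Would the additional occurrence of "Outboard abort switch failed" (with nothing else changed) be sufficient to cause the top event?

Counterfactual: set "Outboard abort switch failed" to occurred.
Zone A inoperative [OR]: Discharge nozzle is out=not, Control panel is down=not, North pressure switch is inoperative=not → no input occurs → does not occur.
Release chain inoperative [OR]: Zone A inoperative=not, #2 agent cylinder trips=not → no input occurs → does not occur.
Zone B down [OR]: Release chain inoperative=not, North smoke detector is out=not → no input occurs → does not occur.
Agent supply down [AND]: Forward heat detector fails=not, Release solenoid stuck=occurs → not all inputs occur → does not occur.
Detection loop down [AND]: Redundant manual pull is down=not, Outboard abort switch failed=occurs → not all inputs occur → does not occur.
Manual path unavailable [OR]: Agent supply down=not, Detection loop down=not → no input occurs → does not occur.
Fire suppression does not activate [OR]: Zone B down=not, Manual path unavailable=not → no input occurs → does not occur.

No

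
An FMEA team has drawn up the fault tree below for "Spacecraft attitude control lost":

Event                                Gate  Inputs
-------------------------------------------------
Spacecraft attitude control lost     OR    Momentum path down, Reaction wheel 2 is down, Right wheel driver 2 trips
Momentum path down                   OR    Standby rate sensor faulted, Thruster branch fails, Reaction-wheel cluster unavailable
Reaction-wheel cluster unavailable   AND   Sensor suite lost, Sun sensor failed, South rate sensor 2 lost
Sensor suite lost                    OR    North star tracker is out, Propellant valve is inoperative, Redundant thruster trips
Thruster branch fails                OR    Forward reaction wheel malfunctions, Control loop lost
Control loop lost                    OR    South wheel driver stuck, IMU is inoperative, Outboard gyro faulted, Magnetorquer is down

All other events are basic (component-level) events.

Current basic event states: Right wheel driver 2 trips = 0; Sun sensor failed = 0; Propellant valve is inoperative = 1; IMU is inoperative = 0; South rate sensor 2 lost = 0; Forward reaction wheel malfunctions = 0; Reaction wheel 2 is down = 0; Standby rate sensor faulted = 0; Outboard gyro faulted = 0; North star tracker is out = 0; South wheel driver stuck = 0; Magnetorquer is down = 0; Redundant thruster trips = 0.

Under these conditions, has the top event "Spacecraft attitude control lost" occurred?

Control loop lost [OR]: South wheel driver stuck=not, IMU is inoperative=not, Outboard gyro faulted=not, Magnetorquer is down=not → no input occurs → does not occur.
Thruster branch fails [OR]: Forward reaction wheel malfunctions=not, Control loop lost=not → no input occurs → does not occur.
Sensor suite lost [OR]: North star tracker is out=not, Propellant valve is inoperative=occurs, Redundant thruster trips=not → at least one input occurs → occurs.
Reaction-wheel cluster unavailable [AND]: Sensor suite lost=occurs, Sun sensor failed=not, South rate sensor 2 lost=not → not all inputs occur → does not occur.
Momentum path down [OR]: Standby rate sensor faulted=not, Thruster branch fails=not, Reaction-wheel cluster unavailable=not → no input occurs → does not occur.
Spacecraft attitude control lost [OR]: Momentum path down=not, Reaction wheel 2 is down=not, Right wheel driver 2 trips=not → no input occurs → does not occur.

No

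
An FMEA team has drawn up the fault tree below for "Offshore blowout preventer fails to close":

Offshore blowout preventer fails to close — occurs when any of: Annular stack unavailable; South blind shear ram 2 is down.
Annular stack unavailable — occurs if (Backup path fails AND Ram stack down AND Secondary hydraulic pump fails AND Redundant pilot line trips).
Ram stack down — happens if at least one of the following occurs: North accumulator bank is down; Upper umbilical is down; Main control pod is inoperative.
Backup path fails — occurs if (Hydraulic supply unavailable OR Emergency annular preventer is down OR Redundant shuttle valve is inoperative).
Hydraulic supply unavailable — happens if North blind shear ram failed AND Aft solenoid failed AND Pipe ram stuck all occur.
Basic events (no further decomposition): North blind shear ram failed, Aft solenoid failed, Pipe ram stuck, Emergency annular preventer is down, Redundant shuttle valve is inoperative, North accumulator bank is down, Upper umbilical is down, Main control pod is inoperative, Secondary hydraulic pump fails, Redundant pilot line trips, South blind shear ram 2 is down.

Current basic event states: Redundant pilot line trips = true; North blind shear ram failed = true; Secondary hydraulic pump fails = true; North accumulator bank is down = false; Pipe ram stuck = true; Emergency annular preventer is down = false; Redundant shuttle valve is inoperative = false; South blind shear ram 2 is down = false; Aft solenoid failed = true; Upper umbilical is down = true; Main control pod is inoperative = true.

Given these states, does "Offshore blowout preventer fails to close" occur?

Hydraulic supply unavailable [AND]: North blind shear ram failed=occurs, Aft solenoid failed=occurs, Pipe ram stuck=occurs → all inputs occur → occurs.
Backup path fails [OR]: Hydraulic supply unavailable=occurs, Emergency annular preventer is down=not, Redundant shuttle valve is inoperative=not → at least one input occurs → occurs.
Ram stack down [OR]: North accumulator bank is down=not, Upper umbilical is down=occurs, Main control pod is inoperative=occurs → at least one input occurs → occurs.
Annular stack unavailable [AND]: Backup path fails=occurs, Ram stack down=occurs, Secondary hydraulic pump fails=occurs, Redundant pilot line trips=occurs → all inputs occur → occurs.
Offshore blowout preventer fails to close [OR]: Annular stack unavailable=occurs, South blind shear ram 2 is down=not → at least one input occurs → occurs.

Yes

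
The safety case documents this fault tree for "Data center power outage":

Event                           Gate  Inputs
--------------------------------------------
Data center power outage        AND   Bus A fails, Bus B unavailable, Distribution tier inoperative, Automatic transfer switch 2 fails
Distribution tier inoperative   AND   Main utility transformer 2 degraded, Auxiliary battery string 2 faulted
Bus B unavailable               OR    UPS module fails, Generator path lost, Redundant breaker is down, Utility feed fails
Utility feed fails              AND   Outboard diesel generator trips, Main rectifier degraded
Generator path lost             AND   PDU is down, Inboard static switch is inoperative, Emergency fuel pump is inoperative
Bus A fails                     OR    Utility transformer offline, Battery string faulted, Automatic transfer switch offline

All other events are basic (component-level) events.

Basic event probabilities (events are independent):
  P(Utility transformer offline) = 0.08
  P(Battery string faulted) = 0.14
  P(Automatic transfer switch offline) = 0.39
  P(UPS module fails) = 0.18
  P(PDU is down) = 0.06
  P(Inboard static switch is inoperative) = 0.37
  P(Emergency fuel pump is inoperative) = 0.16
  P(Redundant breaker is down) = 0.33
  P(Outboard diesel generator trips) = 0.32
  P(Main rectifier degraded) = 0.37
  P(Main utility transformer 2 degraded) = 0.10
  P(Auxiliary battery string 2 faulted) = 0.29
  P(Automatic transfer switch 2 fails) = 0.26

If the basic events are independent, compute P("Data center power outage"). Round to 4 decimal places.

0.0020

P(Bus A fails) [OR] = 1 − (1−0.08) × (1−0.14) × (1−0.39) = 0.517368
P(Generator path lost) [AND] = 0.06 × 0.37 × 0.16 = 0.003552
P(Utility feed fails) [AND] = 0.32 × 0.37 = 0.118400
P(Bus B unavailable) [OR] = 1 − (1−0.18) × (1−0.003552) × (1−0.33) × (1−0.118400) = 0.517369
P(Distribution tier inoperative) [AND] = 0.10 × 0.29 = 0.029000
P(Data center power outage) [AND] = 0.517368 × 0.517369 × 0.029000 × 0.26 = 0.002018
Rounded to 4 decimal places: P(Data center power outage) ≈ 0.0020.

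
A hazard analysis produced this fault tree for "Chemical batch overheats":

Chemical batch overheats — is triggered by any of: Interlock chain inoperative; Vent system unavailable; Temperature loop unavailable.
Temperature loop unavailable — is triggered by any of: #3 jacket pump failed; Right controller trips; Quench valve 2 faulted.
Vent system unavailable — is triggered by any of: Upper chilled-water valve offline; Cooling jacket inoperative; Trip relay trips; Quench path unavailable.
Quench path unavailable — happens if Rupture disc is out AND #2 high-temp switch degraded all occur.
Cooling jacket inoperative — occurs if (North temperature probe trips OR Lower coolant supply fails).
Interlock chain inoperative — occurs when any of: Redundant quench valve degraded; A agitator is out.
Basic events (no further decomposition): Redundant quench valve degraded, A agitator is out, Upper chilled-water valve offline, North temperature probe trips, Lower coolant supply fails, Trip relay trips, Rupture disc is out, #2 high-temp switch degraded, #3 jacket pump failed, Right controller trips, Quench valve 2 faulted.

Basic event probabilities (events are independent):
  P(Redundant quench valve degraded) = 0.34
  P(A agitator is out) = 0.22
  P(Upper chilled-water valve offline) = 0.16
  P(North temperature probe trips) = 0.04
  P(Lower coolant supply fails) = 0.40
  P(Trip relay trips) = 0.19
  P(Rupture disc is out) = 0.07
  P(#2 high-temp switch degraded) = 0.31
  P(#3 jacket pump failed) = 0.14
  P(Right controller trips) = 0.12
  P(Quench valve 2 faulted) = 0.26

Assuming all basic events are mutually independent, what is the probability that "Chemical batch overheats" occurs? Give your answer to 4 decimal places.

0.8895

P(Interlock chain inoperative) [OR] = 1 − (1−0.34) × (1−0.22) = 0.485200
P(Cooling jacket inoperative) [OR] = 1 − (1−0.04) × (1−0.40) = 0.424000
P(Quench path unavailable) [AND] = 0.07 × 0.31 = 0.021700
P(Vent system unavailable) [OR] = 1 − (1−0.16) × (1−0.424000) × (1−0.19) × (1−0.021700) = 0.616594
P(Temperature loop unavailable) [OR] = 1 − (1−0.14) × (1−0.12) × (1−0.26) = 0.439968
P(Chemical batch overheats) [OR] = 1 − (1−0.485200) × (1−0.616594) × (1−0.439968) = 0.889462
Rounded to 4 decimal places: P(Chemical batch overheats) ≈ 0.8895.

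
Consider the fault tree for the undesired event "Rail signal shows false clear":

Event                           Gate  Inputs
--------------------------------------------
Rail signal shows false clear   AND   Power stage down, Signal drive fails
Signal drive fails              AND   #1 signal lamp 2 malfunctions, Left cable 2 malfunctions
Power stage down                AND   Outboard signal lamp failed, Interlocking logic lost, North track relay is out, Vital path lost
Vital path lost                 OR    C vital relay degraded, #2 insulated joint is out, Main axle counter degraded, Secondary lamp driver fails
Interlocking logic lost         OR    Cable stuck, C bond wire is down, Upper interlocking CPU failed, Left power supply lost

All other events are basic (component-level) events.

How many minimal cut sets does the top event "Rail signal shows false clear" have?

Interlocking logic lost [OR]: union of children's cut sets → 4 cut set(s).
Vital path lost [OR]: union of children's cut sets → 4 cut set(s).
Power stage down [AND]: one cut set from each child combined → 1 × 4 × 1 × 4 = 16 cut set(s).
Signal drive fails [AND]: one cut set from each child combined → 1 × 1 = 1 cut set(s).
Rail signal shows false clear [AND]: one cut set from each child combined → 16 × 1 = 16 cut set(s).

16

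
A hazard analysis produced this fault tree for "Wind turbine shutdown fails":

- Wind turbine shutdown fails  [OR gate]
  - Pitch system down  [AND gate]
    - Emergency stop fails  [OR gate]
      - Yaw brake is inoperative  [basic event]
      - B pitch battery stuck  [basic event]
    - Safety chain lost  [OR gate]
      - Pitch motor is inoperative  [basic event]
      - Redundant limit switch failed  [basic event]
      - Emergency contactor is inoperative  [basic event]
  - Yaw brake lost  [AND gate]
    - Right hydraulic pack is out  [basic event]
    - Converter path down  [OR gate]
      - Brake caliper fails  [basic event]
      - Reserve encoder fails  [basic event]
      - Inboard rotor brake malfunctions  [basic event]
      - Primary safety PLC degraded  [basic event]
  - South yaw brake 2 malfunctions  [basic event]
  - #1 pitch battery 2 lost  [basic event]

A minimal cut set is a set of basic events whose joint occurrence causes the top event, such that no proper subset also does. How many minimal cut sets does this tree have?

12

Emergency stop fails [OR]: union of children's cut sets → 2 cut set(s).
Safety chain lost [OR]: union of children's cut sets → 3 cut set(s).
Pitch system down [AND]: one cut set from each child combined → 2 × 3 = 6 cut set(s).
Converter path down [OR]: union of children's cut sets → 4 cut set(s).
Yaw brake lost [AND]: one cut set from each child combined → 1 × 4 = 4 cut set(s).
Wind turbine shutdown fails [OR]: union of children's cut sets → 12 cut set(s).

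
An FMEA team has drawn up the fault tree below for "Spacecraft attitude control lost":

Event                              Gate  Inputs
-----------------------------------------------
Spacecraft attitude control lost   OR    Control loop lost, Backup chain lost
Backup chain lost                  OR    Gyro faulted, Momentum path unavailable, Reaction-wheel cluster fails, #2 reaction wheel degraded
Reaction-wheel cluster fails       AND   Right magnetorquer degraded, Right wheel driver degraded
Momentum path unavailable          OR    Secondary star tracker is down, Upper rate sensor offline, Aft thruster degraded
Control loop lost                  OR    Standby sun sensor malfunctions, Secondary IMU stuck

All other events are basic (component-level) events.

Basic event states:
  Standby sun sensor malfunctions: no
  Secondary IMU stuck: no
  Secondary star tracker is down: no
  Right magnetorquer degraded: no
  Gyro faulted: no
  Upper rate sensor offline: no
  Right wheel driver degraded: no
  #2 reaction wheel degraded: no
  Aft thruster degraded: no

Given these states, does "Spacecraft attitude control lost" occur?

No

Control loop lost [OR]: Standby sun sensor malfunctions=not, Secondary IMU stuck=not → no input occurs → does not occur.
Momentum path unavailable [OR]: Secondary star tracker is down=not, Upper rate sensor offline=not, Aft thruster degraded=not → no input occurs → does not occur.
Reaction-wheel cluster fails [AND]: Right magnetorquer degraded=not, Right wheel driver degraded=not → not all inputs occur → does not occur.
Backup chain lost [OR]: Gyro faulted=not, Momentum path unavailable=not, Reaction-wheel cluster fails=not, #2 reaction wheel degraded=not → no input occurs → does not occur.
Spacecraft attitude control lost [OR]: Control loop lost=not, Backup chain lost=not → no input occurs → does not occur.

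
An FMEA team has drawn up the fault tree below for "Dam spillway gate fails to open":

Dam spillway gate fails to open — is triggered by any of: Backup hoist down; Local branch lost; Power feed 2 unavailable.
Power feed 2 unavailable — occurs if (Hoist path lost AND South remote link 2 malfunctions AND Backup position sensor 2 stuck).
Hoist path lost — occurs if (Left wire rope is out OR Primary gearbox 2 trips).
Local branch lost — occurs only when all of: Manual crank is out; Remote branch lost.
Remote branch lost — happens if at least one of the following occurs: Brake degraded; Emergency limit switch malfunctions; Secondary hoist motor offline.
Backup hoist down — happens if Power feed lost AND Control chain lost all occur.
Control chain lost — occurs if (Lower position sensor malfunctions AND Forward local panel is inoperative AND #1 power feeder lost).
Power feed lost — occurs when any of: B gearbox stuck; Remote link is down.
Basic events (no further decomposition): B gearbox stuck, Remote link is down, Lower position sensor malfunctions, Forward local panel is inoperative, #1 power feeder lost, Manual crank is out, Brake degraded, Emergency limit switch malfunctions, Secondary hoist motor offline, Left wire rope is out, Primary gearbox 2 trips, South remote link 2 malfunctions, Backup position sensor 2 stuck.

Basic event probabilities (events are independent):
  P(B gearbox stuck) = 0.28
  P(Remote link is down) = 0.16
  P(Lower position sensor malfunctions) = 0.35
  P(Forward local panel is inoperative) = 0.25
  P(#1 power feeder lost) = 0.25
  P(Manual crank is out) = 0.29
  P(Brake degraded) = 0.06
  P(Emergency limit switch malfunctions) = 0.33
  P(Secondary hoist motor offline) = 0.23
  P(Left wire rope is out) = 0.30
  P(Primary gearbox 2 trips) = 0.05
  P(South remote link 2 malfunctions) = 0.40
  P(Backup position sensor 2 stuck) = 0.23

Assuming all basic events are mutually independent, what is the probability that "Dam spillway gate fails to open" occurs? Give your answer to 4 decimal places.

0.1827

P(Power feed lost) [OR] = 1 − (1−0.28) × (1−0.16) = 0.395200
P(Control chain lost) [AND] = 0.35 × 0.25 × 0.25 = 0.021875
P(Backup hoist down) [AND] = 0.395200 × 0.021875 = 0.008645
P(Remote branch lost) [OR] = 1 − (1−0.06) × (1−0.33) × (1−0.23) = 0.515054
P(Local branch lost) [AND] = 0.29 × 0.515054 = 0.149366
P(Hoist path lost) [OR] = 1 − (1−0.30) × (1−0.05) = 0.335000
P(Power feed 2 unavailable) [AND] = 0.335000 × 0.40 × 0.23 = 0.030820
P(Dam spillway gate fails to open) [OR] = 1 − (1−0.008645) × (1−0.149366) × (1−0.030820) = 0.182710
Rounded to 4 decimal places: P(Dam spillway gate fails to open) ≈ 0.1827.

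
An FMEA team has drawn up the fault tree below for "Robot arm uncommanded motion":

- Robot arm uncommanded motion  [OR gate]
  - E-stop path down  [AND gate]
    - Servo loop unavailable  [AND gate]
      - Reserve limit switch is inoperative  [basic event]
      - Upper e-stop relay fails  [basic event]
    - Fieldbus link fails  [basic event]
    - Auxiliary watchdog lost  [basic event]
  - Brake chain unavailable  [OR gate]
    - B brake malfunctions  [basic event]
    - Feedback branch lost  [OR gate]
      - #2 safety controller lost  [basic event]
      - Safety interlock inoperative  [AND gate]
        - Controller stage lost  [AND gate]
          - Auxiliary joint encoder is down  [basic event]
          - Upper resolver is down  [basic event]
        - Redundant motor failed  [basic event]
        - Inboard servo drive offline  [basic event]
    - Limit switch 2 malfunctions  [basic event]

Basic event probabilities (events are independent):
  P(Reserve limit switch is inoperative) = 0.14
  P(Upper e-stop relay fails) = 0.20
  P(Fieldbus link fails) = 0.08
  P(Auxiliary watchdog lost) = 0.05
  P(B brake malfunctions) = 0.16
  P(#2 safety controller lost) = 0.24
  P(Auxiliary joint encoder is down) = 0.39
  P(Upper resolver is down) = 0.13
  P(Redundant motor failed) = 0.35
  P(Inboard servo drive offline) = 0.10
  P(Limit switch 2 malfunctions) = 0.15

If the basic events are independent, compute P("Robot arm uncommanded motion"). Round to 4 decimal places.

P(Servo loop unavailable) [AND] = 0.14 × 0.20 = 0.028000
P(E-stop path down) [AND] = 0.028000 × 0.08 × 0.05 = 0.000112
P(Controller stage lost) [AND] = 0.39 × 0.13 = 0.050700
P(Safety interlock inoperative) [AND] = 0.050700 × 0.35 × 0.10 = 0.001775
P(Feedback branch lost) [OR] = 1 − (1−0.24) × (1−0.001775) = 0.241349
P(Brake chain unavailable) [OR] = 1 − (1−0.16) × (1−0.241349) × (1−0.15) = 0.458323
P(Robot arm uncommanded motion) [OR] = 1 − (1−0.000112) × (1−0.458323) = 0.458384
Rounded to 4 decimal places: P(Robot arm uncommanded motion) ≈ 0.4584.

0.4584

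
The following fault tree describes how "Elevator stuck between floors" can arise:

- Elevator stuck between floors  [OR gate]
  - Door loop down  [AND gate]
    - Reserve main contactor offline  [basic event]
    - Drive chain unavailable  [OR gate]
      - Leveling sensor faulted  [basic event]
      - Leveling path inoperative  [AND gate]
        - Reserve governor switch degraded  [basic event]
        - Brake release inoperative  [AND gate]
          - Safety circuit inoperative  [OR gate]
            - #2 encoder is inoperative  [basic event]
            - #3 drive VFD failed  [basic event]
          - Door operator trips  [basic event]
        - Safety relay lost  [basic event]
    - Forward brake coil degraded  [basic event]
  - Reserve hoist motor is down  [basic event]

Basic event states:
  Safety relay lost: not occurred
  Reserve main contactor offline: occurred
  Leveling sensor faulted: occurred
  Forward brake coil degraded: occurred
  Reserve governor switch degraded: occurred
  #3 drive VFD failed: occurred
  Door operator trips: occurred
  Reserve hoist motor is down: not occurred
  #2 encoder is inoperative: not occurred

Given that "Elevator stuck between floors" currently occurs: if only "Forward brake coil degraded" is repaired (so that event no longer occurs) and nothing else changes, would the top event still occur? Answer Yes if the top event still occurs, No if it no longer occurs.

No

Counterfactual: set "Forward brake coil degraded" to not occurred.
Safety circuit inoperative [OR]: #2 encoder is inoperative=not, #3 drive VFD failed=occurs → at least one input occurs → occurs.
Brake release inoperative [AND]: Safety circuit inoperative=occurs, Door operator trips=occurs → all inputs occur → occurs.
Leveling path inoperative [AND]: Reserve governor switch degraded=occurs, Brake release inoperative=occurs, Safety relay lost=not → not all inputs occur → does not occur.
Drive chain unavailable [OR]: Leveling sensor faulted=occurs, Leveling path inoperative=not → at least one input occurs → occurs.
Door loop down [AND]: Reserve main contactor offline=occurs, Drive chain unavailable=occurs, Forward brake coil degraded=not → not all inputs occur → does not occur.
Elevator stuck between floors [OR]: Door loop down=not, Reserve hoist motor is down=not → no input occurs → does not occur.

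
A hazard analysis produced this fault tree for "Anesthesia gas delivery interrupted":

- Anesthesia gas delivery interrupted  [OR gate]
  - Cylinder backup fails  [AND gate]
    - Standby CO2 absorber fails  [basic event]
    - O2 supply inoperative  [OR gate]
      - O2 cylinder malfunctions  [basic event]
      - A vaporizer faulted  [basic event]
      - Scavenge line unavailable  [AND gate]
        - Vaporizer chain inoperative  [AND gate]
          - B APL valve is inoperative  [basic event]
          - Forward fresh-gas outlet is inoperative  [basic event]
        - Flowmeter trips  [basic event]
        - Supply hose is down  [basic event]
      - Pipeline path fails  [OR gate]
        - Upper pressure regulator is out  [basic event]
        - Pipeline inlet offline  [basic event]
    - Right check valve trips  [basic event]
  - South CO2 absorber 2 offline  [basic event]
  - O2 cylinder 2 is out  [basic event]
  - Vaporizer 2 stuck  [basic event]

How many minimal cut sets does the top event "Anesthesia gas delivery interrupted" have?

Vaporizer chain inoperative [AND]: one cut set from each child combined → 1 × 1 = 1 cut set(s).
Scavenge line unavailable [AND]: one cut set from each child combined → 1 × 1 × 1 = 1 cut set(s).
Pipeline path fails [OR]: union of children's cut sets → 2 cut set(s).
O2 supply inoperative [OR]: union of children's cut sets → 5 cut set(s).
Cylinder backup fails [AND]: one cut set from each child combined → 1 × 5 × 1 = 5 cut set(s).
Anesthesia gas delivery interrupted [OR]: union of children's cut sets → 8 cut set(s).
Minimal cut sets: {O2 cylinder malfunctions, Right check valve trips, Standby CO2 absorber fails}; {A vaporizer faulted, Right check valve trips, Standby CO2 absorber fails}; {B APL valve is inoperative, Flowmeter trips, Forward fresh-gas outlet is inoperative, Right check valve trips, Standby CO2 absorber fails, Supply hose is down}; {Right check valve trips, Standby CO2 absorber fails, Upper pressure regulator is out}; {Pipeline inlet offline, Right check valve trips, Standby CO2 absorber fails}; {South CO2 absorber 2 offline}; {O2 cylinder 2 is out}; {Vaporizer 2 stuck}.

8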